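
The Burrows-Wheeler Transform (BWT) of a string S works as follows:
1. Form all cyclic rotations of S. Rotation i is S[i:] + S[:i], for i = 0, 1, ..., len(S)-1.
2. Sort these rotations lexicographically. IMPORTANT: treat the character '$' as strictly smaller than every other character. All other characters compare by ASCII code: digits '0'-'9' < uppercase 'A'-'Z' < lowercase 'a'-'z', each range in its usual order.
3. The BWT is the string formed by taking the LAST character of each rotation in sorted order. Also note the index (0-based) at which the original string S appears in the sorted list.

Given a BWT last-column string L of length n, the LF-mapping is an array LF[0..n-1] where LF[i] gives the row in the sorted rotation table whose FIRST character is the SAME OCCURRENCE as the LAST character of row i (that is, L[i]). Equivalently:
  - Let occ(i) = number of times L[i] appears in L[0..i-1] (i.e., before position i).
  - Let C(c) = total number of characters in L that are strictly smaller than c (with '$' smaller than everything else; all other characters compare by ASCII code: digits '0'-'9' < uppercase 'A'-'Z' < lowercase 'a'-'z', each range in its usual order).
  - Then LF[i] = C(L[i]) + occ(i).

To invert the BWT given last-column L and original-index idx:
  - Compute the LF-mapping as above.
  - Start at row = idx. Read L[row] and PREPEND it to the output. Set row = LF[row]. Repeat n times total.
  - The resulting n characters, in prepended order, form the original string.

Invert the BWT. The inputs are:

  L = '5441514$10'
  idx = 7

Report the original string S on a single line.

LF mapping: 8 5 6 2 9 3 7 0 4 1
Walk LF starting at row 7, prepending L[row]:
  step 1: row=7, L[7]='$', prepend. Next row=LF[7]=0
  step 2: row=0, L[0]='5', prepend. Next row=LF[0]=8
  step 3: row=8, L[8]='1', prepend. Next row=LF[8]=4
  step 4: row=4, L[4]='5', prepend. Next row=LF[4]=9
  step 5: row=9, L[9]='0', prepend. Next row=LF[9]=1
  step 6: row=1, L[1]='4', prepend. Next row=LF[1]=5
  step 7: row=5, L[5]='1', prepend. Next row=LF[5]=3
  step 8: row=3, L[3]='1', prepend. Next row=LF[3]=2
  step 9: row=2, L[2]='4', prepend. Next row=LF[2]=6
  step 10: row=6, L[6]='4', prepend. Next row=LF[6]=7
Reversed output: 441140515$

Answer: 441140515$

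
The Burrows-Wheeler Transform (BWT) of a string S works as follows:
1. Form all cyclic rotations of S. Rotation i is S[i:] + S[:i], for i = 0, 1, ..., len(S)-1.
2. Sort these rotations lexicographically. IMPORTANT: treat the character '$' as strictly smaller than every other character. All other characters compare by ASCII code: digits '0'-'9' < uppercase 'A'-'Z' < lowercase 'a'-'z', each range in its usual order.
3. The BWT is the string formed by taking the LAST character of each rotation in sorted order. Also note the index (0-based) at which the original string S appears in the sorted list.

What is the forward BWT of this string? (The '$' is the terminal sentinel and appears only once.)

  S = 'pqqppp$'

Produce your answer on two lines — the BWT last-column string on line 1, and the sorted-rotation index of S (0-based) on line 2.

All 7 rotations (rotation i = S[i:]+S[:i]):
  rot[0] = pqqppp$
  rot[1] = qqppp$p
  rot[2] = qppp$pq
  rot[3] = ppp$pqq
  rot[4] = pp$pqqp
  rot[5] = p$pqqpp
  rot[6] = $pqqppp
Sorted (with $ < everything):
  sorted[0] = $pqqppp  (last char: 'p')
  sorted[1] = p$pqqpp  (last char: 'p')
  sorted[2] = pp$pqqp  (last char: 'p')
  sorted[3] = ppp$pqq  (last char: 'q')
  sorted[4] = pqqppp$  (last char: '$')
  sorted[5] = qppp$pq  (last char: 'q')
  sorted[6] = qqppp$p  (last char: 'p')
Last column: pppq$qp
Original string S is at sorted index 4

Answer: pppq$qp
4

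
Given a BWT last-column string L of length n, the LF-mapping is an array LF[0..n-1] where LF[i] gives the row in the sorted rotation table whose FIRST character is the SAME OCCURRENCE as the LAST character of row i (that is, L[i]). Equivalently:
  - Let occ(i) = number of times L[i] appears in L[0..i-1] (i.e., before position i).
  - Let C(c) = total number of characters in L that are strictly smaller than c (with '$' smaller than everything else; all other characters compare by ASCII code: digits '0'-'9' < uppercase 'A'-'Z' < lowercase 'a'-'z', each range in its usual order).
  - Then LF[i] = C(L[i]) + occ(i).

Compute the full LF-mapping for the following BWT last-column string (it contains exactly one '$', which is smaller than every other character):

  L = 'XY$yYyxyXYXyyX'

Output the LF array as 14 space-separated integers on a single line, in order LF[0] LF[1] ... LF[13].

Char counts: '$':1, 'X':4, 'Y':3, 'x':1, 'y':5
C (first-col start): C('$')=0, C('X')=1, C('Y')=5, C('x')=8, C('y')=9
L[0]='X': occ=0, LF[0]=C('X')+0=1+0=1
L[1]='Y': occ=0, LF[1]=C('Y')+0=5+0=5
L[2]='$': occ=0, LF[2]=C('$')+0=0+0=0
L[3]='y': occ=0, LF[3]=C('y')+0=9+0=9
L[4]='Y': occ=1, LF[4]=C('Y')+1=5+1=6
L[5]='y': occ=1, LF[5]=C('y')+1=9+1=10
L[6]='x': occ=0, LF[6]=C('x')+0=8+0=8
L[7]='y': occ=2, LF[7]=C('y')+2=9+2=11
L[8]='X': occ=1, LF[8]=C('X')+1=1+1=2
L[9]='Y': occ=2, LF[9]=C('Y')+2=5+2=7
L[10]='X': occ=2, LF[10]=C('X')+2=1+2=3
L[11]='y': occ=3, LF[11]=C('y')+3=9+3=12
L[12]='y': occ=4, LF[12]=C('y')+4=9+4=13
L[13]='X': occ=3, LF[13]=C('X')+3=1+3=4

Answer: 1 5 0 9 6 10 8 11 2 7 3 12 13 4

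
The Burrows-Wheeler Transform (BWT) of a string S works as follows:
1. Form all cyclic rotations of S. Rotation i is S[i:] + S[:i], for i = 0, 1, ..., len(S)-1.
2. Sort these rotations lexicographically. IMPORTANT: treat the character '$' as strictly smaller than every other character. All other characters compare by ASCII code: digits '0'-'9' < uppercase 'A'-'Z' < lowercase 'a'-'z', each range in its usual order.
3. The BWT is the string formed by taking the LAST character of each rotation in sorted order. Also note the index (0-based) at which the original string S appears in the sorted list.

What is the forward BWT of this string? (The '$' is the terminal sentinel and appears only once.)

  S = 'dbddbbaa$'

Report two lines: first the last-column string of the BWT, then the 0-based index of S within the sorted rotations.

Answer: aabbddd$b
7

Derivation:
All 9 rotations (rotation i = S[i:]+S[:i]):
  rot[0] = dbddbbaa$
  rot[1] = bddbbaa$d
  rot[2] = ddbbaa$db
  rot[3] = dbbaa$dbd
  rot[4] = bbaa$dbdd
  rot[5] = baa$dbddb
  rot[6] = aa$dbddbb
  rot[7] = a$dbddbba
  rot[8] = $dbddbbaa
Sorted (with $ < everything):
  sorted[0] = $dbddbbaa  (last char: 'a')
  sorted[1] = a$dbddbba  (last char: 'a')
  sorted[2] = aa$dbddbb  (last char: 'b')
  sorted[3] = baa$dbddb  (last char: 'b')
  sorted[4] = bbaa$dbdd  (last char: 'd')
  sorted[5] = bddbbaa$d  (last char: 'd')
  sorted[6] = dbbaa$dbd  (last char: 'd')
  sorted[7] = dbddbbaa$  (last char: '$')
  sorted[8] = ddbbaa$db  (last char: 'b')
Last column: aabbddd$b
Original string S is at sorted index 7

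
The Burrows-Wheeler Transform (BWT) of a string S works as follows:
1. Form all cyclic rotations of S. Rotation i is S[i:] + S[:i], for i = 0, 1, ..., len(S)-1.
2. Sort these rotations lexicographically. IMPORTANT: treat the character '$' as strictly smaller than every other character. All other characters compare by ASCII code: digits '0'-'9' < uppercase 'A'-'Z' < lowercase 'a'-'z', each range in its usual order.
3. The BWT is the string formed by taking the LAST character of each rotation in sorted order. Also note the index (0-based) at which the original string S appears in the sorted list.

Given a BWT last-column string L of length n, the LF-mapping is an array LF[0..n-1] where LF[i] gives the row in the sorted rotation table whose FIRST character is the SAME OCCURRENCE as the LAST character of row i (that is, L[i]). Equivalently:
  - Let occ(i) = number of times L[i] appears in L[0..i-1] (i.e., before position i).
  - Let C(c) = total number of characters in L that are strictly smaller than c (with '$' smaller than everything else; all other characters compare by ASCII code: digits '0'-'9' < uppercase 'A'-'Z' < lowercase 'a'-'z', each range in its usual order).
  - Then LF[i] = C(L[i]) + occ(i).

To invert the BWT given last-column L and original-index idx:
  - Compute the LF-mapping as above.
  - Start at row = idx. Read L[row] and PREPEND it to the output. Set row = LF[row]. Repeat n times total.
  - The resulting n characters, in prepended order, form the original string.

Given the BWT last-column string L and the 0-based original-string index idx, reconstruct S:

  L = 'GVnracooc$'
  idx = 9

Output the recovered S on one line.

Answer: raccoonVG$

Derivation:
LF mapping: 1 2 6 9 3 4 7 8 5 0
Walk LF starting at row 9, prepending L[row]:
  step 1: row=9, L[9]='$', prepend. Next row=LF[9]=0
  step 2: row=0, L[0]='G', prepend. Next row=LF[0]=1
  step 3: row=1, L[1]='V', prepend. Next row=LF[1]=2
  step 4: row=2, L[2]='n', prepend. Next row=LF[2]=6
  step 5: row=6, L[6]='o', prepend. Next row=LF[6]=7
  step 6: row=7, L[7]='o', prepend. Next row=LF[7]=8
  step 7: row=8, L[8]='c', prepend. Next row=LF[8]=5
  step 8: row=5, L[5]='c', prepend. Next row=LF[5]=4
  step 9: row=4, L[4]='a', prepend. Next row=LF[4]=3
  step 10: row=3, L[3]='r', prepend. Next row=LF[3]=9
Reversed output: raccoonVG$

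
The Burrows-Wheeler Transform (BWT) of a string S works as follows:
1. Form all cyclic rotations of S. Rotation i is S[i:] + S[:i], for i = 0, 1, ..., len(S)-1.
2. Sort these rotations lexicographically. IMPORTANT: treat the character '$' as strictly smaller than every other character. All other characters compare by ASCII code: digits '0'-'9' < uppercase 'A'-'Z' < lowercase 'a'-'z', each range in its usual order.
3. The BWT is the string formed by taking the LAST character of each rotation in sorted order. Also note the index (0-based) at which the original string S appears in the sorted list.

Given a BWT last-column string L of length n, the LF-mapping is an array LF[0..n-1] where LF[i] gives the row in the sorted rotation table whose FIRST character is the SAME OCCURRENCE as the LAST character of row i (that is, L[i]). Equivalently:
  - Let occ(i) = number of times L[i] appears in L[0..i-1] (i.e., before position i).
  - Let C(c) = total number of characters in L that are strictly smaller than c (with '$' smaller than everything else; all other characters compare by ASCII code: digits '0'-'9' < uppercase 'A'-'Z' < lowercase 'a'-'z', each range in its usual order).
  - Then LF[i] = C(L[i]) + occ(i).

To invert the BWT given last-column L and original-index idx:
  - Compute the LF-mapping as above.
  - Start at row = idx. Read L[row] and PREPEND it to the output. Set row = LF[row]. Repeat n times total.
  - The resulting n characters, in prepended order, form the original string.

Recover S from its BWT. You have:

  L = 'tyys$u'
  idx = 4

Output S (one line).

LF mapping: 2 4 5 1 0 3
Walk LF starting at row 4, prepending L[row]:
  step 1: row=4, L[4]='$', prepend. Next row=LF[4]=0
  step 2: row=0, L[0]='t', prepend. Next row=LF[0]=2
  step 3: row=2, L[2]='y', prepend. Next row=LF[2]=5
  step 4: row=5, L[5]='u', prepend. Next row=LF[5]=3
  step 5: row=3, L[3]='s', prepend. Next row=LF[3]=1
  step 6: row=1, L[1]='y', prepend. Next row=LF[1]=4
Reversed output: ysuyt$

Answer: ysuyt$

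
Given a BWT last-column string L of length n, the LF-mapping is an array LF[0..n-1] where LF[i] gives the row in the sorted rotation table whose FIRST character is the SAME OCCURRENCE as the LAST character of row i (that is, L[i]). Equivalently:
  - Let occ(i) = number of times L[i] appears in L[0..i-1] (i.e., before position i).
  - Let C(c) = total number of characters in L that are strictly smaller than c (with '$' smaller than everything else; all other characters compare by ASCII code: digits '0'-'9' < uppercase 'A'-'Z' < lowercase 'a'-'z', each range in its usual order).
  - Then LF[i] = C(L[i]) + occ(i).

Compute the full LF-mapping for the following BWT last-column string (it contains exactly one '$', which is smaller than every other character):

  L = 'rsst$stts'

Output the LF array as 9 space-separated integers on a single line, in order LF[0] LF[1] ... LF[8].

Answer: 1 2 3 6 0 4 7 8 5

Derivation:
Char counts: '$':1, 'r':1, 's':4, 't':3
C (first-col start): C('$')=0, C('r')=1, C('s')=2, C('t')=6
L[0]='r': occ=0, LF[0]=C('r')+0=1+0=1
L[1]='s': occ=0, LF[1]=C('s')+0=2+0=2
L[2]='s': occ=1, LF[2]=C('s')+1=2+1=3
L[3]='t': occ=0, LF[3]=C('t')+0=6+0=6
L[4]='$': occ=0, LF[4]=C('$')+0=0+0=0
L[5]='s': occ=2, LF[5]=C('s')+2=2+2=4
L[6]='t': occ=1, LF[6]=C('t')+1=6+1=7
L[7]='t': occ=2, LF[7]=C('t')+2=6+2=8
L[8]='s': occ=3, LF[8]=C('s')+3=2+3=5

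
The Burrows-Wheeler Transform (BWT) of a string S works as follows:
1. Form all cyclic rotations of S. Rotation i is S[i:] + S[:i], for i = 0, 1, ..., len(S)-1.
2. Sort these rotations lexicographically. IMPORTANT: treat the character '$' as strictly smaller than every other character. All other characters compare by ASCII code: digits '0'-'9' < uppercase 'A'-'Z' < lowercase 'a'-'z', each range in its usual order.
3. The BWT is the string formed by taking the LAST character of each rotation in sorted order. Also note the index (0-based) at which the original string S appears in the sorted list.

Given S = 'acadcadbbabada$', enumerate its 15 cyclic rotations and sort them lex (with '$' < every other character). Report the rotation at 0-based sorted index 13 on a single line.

Answer: dbbabada$acadca

Derivation:
All 15 rotations (rotation i = S[i:]+S[:i]):
  rot[0] = acadcadbbabada$
  rot[1] = cadcadbbabada$a
  rot[2] = adcadbbabada$ac
  rot[3] = dcadbbabada$aca
  rot[4] = cadbbabada$acad
  rot[5] = adbbabada$acadc
  rot[6] = dbbabada$acadca
  rot[7] = bbabada$acadcad
  rot[8] = babada$acadcadb
  rot[9] = abada$acadcadbb
  rot[10] = bada$acadcadbba
  rot[11] = ada$acadcadbbab
  rot[12] = da$acadcadbbaba
  rot[13] = a$acadcadbbabad
  rot[14] = $acadcadbbabada
Sorted (with $ < everything):
  sorted[0] = $acadcadbbabada
  sorted[1] = a$acadcadbbabad
  sorted[2] = abada$acadcadbb
  sorted[3] = acadcadbbabada$
  sorted[4] = ada$acadcadbbab
  sorted[5] = adbbabada$acadc
  sorted[6] = adcadbbabada$ac
  sorted[7] = babada$acadcadb
  sorted[8] = bada$acadcadbba
  sorted[9] = bbabada$acadcad
  sorted[10] = cadbbabada$acad
  sorted[11] = cadcadbbabada$a
  sorted[12] = da$acadcadbbaba
  sorted[13] = dbbabada$acadca
  sorted[14] = dcadbbabada$aca
sorted[13] = dbbabada$acadca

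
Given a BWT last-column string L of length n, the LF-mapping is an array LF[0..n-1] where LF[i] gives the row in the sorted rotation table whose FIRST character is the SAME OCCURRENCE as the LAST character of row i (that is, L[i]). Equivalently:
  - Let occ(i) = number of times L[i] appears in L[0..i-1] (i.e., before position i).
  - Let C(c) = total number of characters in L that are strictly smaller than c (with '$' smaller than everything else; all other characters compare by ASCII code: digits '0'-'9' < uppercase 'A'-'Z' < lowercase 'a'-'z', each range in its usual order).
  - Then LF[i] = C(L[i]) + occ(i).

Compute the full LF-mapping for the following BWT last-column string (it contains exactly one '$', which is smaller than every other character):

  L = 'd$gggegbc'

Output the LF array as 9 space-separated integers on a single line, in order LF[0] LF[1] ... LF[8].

Char counts: '$':1, 'b':1, 'c':1, 'd':1, 'e':1, 'g':4
C (first-col start): C('$')=0, C('b')=1, C('c')=2, C('d')=3, C('e')=4, C('g')=5
L[0]='d': occ=0, LF[0]=C('d')+0=3+0=3
L[1]='$': occ=0, LF[1]=C('$')+0=0+0=0
L[2]='g': occ=0, LF[2]=C('g')+0=5+0=5
L[3]='g': occ=1, LF[3]=C('g')+1=5+1=6
L[4]='g': occ=2, LF[4]=C('g')+2=5+2=7
L[5]='e': occ=0, LF[5]=C('e')+0=4+0=4
L[6]='g': occ=3, LF[6]=C('g')+3=5+3=8
L[7]='b': occ=0, LF[7]=C('b')+0=1+0=1
L[8]='c': occ=0, LF[8]=C('c')+0=2+0=2

Answer: 3 0 5 6 7 4 8 1 2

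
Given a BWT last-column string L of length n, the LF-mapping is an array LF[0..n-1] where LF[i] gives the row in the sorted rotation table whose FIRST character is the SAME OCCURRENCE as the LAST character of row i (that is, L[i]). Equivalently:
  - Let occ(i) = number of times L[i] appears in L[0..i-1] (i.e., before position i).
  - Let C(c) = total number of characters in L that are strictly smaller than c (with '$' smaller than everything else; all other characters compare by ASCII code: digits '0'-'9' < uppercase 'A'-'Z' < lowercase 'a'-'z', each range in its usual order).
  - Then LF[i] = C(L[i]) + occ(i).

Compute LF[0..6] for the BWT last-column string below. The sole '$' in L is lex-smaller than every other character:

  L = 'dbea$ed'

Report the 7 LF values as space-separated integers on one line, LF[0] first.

Char counts: '$':1, 'a':1, 'b':1, 'd':2, 'e':2
C (first-col start): C('$')=0, C('a')=1, C('b')=2, C('d')=3, C('e')=5
L[0]='d': occ=0, LF[0]=C('d')+0=3+0=3
L[1]='b': occ=0, LF[1]=C('b')+0=2+0=2
L[2]='e': occ=0, LF[2]=C('e')+0=5+0=5
L[3]='a': occ=0, LF[3]=C('a')+0=1+0=1
L[4]='$': occ=0, LF[4]=C('$')+0=0+0=0
L[5]='e': occ=1, LF[5]=C('e')+1=5+1=6
L[6]='d': occ=1, LF[6]=C('d')+1=3+1=4

Answer: 3 2 5 1 0 6 4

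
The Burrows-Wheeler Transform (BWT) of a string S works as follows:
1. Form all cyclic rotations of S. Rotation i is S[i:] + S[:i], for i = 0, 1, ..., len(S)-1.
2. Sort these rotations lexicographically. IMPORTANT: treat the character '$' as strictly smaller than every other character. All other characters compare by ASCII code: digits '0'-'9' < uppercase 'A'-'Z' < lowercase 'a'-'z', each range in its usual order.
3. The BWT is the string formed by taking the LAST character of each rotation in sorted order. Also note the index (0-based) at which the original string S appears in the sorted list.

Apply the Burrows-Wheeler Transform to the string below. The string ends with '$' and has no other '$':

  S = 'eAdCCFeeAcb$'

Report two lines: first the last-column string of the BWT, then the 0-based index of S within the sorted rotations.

Answer: beedCCcAAe$F
10

Derivation:
All 12 rotations (rotation i = S[i:]+S[:i]):
  rot[0] = eAdCCFeeAcb$
  rot[1] = AdCCFeeAcb$e
  rot[2] = dCCFeeAcb$eA
  rot[3] = CCFeeAcb$eAd
  rot[4] = CFeeAcb$eAdC
  rot[5] = FeeAcb$eAdCC
  rot[6] = eeAcb$eAdCCF
  rot[7] = eAcb$eAdCCFe
  rot[8] = Acb$eAdCCFee
  rot[9] = cb$eAdCCFeeA
  rot[10] = b$eAdCCFeeAc
  rot[11] = $eAdCCFeeAcb
Sorted (with $ < everything):
  sorted[0] = $eAdCCFeeAcb  (last char: 'b')
  sorted[1] = Acb$eAdCCFee  (last char: 'e')
  sorted[2] = AdCCFeeAcb$e  (last char: 'e')
  sorted[3] = CCFeeAcb$eAd  (last char: 'd')
  sorted[4] = CFeeAcb$eAdC  (last char: 'C')
  sorted[5] = FeeAcb$eAdCC  (last char: 'C')
  sorted[6] = b$eAdCCFeeAc  (last char: 'c')
  sorted[7] = cb$eAdCCFeeA  (last char: 'A')
  sorted[8] = dCCFeeAcb$eA  (last char: 'A')
  sorted[9] = eAcb$eAdCCFe  (last char: 'e')
  sorted[10] = eAdCCFeeAcb$  (last char: '$')
  sorted[11] = eeAcb$eAdCCF  (last char: 'F')
Last column: beedCCcAAe$F
Original string S is at sorted index 10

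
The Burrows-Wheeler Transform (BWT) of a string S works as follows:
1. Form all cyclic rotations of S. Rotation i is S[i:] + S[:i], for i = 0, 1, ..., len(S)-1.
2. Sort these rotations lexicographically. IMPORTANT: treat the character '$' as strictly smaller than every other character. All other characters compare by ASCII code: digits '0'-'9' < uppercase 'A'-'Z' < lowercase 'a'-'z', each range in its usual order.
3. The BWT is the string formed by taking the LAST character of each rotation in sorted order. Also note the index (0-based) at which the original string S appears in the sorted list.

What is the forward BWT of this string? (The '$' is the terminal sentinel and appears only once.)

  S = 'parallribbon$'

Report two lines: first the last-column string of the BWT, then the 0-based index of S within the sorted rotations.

Answer: nrpibralob$al
10

Derivation:
All 13 rotations (rotation i = S[i:]+S[:i]):
  rot[0] = parallribbon$
  rot[1] = arallribbon$p
  rot[2] = rallribbon$pa
  rot[3] = allribbon$par
  rot[4] = llribbon$para
  rot[5] = lribbon$paral
  rot[6] = ribbon$parall
  rot[7] = ibbon$parallr
  rot[8] = bbon$parallri
  rot[9] = bon$parallrib
  rot[10] = on$parallribb
  rot[11] = n$parallribbo
  rot[12] = $parallribbon
Sorted (with $ < everything):
  sorted[0] = $parallribbon  (last char: 'n')
  sorted[1] = allribbon$par  (last char: 'r')
  sorted[2] = arallribbon$p  (last char: 'p')
  sorted[3] = bbon$parallri  (last char: 'i')
  sorted[4] = bon$parallrib  (last char: 'b')
  sorted[5] = ibbon$parallr  (last char: 'r')
  sorted[6] = llribbon$para  (last char: 'a')
  sorted[7] = lribbon$paral  (last char: 'l')
  sorted[8] = n$parallribbo  (last char: 'o')
  sorted[9] = on$parallribb  (last char: 'b')
  sorted[10] = parallribbon$  (last char: '$')
  sorted[11] = rallribbon$pa  (last char: 'a')
  sorted[12] = ribbon$parall  (last char: 'l')
Last column: nrpibralob$al
Original string S is at sorted index 10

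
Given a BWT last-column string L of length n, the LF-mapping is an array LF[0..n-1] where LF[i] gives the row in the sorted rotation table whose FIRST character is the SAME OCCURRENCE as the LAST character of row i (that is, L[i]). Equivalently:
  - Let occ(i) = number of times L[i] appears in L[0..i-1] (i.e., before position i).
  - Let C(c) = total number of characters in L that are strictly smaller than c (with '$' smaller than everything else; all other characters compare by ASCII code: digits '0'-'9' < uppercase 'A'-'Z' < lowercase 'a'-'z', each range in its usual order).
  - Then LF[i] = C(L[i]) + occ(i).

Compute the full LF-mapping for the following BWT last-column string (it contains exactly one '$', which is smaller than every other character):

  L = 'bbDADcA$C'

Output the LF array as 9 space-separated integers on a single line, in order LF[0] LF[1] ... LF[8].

Char counts: '$':1, 'A':2, 'C':1, 'D':2, 'b':2, 'c':1
C (first-col start): C('$')=0, C('A')=1, C('C')=3, C('D')=4, C('b')=6, C('c')=8
L[0]='b': occ=0, LF[0]=C('b')+0=6+0=6
L[1]='b': occ=1, LF[1]=C('b')+1=6+1=7
L[2]='D': occ=0, LF[2]=C('D')+0=4+0=4
L[3]='A': occ=0, LF[3]=C('A')+0=1+0=1
L[4]='D': occ=1, LF[4]=C('D')+1=4+1=5
L[5]='c': occ=0, LF[5]=C('c')+0=8+0=8
L[6]='A': occ=1, LF[6]=C('A')+1=1+1=2
L[7]='$': occ=0, LF[7]=C('$')+0=0+0=0
L[8]='C': occ=0, LF[8]=C('C')+0=3+0=3

Answer: 6 7 4 1 5 8 2 0 3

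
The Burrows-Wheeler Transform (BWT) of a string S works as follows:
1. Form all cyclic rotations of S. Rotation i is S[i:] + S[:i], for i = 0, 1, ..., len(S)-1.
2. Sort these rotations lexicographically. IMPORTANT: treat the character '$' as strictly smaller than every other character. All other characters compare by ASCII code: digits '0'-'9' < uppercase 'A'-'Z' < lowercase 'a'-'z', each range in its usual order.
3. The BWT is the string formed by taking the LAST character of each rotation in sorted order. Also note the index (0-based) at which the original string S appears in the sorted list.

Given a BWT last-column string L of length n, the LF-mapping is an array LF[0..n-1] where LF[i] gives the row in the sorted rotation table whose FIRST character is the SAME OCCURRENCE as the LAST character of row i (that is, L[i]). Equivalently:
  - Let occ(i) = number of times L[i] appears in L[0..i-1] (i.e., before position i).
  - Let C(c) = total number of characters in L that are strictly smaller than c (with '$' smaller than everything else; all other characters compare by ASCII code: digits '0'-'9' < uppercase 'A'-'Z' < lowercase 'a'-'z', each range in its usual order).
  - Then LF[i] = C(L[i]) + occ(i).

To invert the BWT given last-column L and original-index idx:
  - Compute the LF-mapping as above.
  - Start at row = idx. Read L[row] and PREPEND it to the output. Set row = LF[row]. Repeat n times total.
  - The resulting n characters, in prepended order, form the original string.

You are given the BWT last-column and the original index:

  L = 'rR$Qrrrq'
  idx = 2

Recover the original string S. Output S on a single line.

Answer: RQqrrrr$

Derivation:
LF mapping: 4 2 0 1 5 6 7 3
Walk LF starting at row 2, prepending L[row]:
  step 1: row=2, L[2]='$', prepend. Next row=LF[2]=0
  step 2: row=0, L[0]='r', prepend. Next row=LF[0]=4
  step 3: row=4, L[4]='r', prepend. Next row=LF[4]=5
  step 4: row=5, L[5]='r', prepend. Next row=LF[5]=6
  step 5: row=6, L[6]='r', prepend. Next row=LF[6]=7
  step 6: row=7, L[7]='q', prepend. Next row=LF[7]=3
  step 7: row=3, L[3]='Q', prepend. Next row=LF[3]=1
  step 8: row=1, L[1]='R', prepend. Next row=LF[1]=2
Reversed output: RQqrrrr$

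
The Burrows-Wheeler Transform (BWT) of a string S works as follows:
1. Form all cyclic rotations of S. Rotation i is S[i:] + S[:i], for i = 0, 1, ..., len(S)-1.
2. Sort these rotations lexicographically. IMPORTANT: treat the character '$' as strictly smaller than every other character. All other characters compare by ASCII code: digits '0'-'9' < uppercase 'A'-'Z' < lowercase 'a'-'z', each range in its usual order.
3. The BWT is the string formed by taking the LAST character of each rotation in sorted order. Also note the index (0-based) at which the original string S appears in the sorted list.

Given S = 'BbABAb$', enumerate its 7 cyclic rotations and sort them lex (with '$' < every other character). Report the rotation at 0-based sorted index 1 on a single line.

Answer: ABAb$Bb

Derivation:
All 7 rotations (rotation i = S[i:]+S[:i]):
  rot[0] = BbABAb$
  rot[1] = bABAb$B
  rot[2] = ABAb$Bb
  rot[3] = BAb$BbA
  rot[4] = Ab$BbAB
  rot[5] = b$BbABA
  rot[6] = $BbABAb
Sorted (with $ < everything):
  sorted[0] = $BbABAb
  sorted[1] = ABAb$Bb
  sorted[2] = Ab$BbAB
  sorted[3] = BAb$BbA
  sorted[4] = BbABAb$
  sorted[5] = b$BbABA
  sorted[6] = bABAb$B
sorted[1] = ABAb$Bb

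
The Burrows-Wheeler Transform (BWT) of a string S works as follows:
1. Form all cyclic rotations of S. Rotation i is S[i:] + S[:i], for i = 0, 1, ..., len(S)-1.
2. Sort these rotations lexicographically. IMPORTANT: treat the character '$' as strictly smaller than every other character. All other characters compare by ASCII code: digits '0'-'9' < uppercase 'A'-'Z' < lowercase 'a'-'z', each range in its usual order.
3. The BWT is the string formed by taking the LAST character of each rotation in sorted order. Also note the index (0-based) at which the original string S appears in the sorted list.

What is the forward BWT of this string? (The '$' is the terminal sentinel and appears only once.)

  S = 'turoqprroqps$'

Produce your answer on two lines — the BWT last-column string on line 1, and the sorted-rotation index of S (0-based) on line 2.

Answer: srrqqoourpp$t
11

Derivation:
All 13 rotations (rotation i = S[i:]+S[:i]):
  rot[0] = turoqprroqps$
  rot[1] = uroqprroqps$t
  rot[2] = roqprroqps$tu
  rot[3] = oqprroqps$tur
  rot[4] = qprroqps$turo
  rot[5] = prroqps$turoq
  rot[6] = rroqps$turoqp
  rot[7] = roqps$turoqpr
  rot[8] = oqps$turoqprr
  rot[9] = qps$turoqprro
  rot[10] = ps$turoqprroq
  rot[11] = s$turoqprroqp
  rot[12] = $turoqprroqps
Sorted (with $ < everything):
  sorted[0] = $turoqprroqps  (last char: 's')
  sorted[1] = oqprroqps$tur  (last char: 'r')
  sorted[2] = oqps$turoqprr  (last char: 'r')
  sorted[3] = prroqps$turoq  (last char: 'q')
  sorted[4] = ps$turoqprroq  (last char: 'q')
  sorted[5] = qprroqps$turo  (last char: 'o')
  sorted[6] = qps$turoqprro  (last char: 'o')
  sorted[7] = roqprroqps$tu  (last char: 'u')
  sorted[8] = roqps$turoqpr  (last char: 'r')
  sorted[9] = rroqps$turoqp  (last char: 'p')
  sorted[10] = s$turoqprroqp  (last char: 'p')
  sorted[11] = turoqprroqps$  (last char: '$')
  sorted[12] = uroqprroqps$t  (last char: 't')
Last column: srrqqoourpp$t
Original string S is at sorted index 11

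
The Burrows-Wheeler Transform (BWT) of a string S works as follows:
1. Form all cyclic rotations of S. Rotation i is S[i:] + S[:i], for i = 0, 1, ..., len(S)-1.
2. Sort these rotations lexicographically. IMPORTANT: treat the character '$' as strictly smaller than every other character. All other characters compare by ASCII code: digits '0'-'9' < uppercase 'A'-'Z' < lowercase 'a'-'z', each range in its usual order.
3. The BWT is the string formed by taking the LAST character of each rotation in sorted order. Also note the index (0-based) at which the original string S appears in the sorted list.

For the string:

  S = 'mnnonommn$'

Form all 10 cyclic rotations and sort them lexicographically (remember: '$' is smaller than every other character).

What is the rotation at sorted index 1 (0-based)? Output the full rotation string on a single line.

All 10 rotations (rotation i = S[i:]+S[:i]):
  rot[0] = mnnonommn$
  rot[1] = nnonommn$m
  rot[2] = nonommn$mn
  rot[3] = onommn$mnn
  rot[4] = nommn$mnno
  rot[5] = ommn$mnnon
  rot[6] = mmn$mnnono
  rot[7] = mn$mnnonom
  rot[8] = n$mnnonomm
  rot[9] = $mnnonommn
Sorted (with $ < everything):
  sorted[0] = $mnnonommn
  sorted[1] = mmn$mnnono
  sorted[2] = mn$mnnonom
  sorted[3] = mnnonommn$
  sorted[4] = n$mnnonomm
  sorted[5] = nnonommn$m
  sorted[6] = nommn$mnno
  sorted[7] = nonommn$mn
  sorted[8] = ommn$mnnon
  sorted[9] = onommn$mnn
sorted[1] = mmn$mnnono

Answer: mmn$mnnono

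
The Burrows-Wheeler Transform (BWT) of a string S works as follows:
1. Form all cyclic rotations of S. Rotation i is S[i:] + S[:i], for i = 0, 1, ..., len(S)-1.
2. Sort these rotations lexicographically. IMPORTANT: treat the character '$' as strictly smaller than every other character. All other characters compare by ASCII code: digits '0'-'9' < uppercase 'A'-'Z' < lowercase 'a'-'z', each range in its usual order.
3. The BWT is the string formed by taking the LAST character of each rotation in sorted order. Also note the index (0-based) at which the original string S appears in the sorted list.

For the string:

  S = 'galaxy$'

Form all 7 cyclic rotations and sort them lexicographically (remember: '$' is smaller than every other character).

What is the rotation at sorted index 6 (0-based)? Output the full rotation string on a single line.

All 7 rotations (rotation i = S[i:]+S[:i]):
  rot[0] = galaxy$
  rot[1] = alaxy$g
  rot[2] = laxy$ga
  rot[3] = axy$gal
  rot[4] = xy$gala
  rot[5] = y$galax
  rot[6] = $galaxy
Sorted (with $ < everything):
  sorted[0] = $galaxy
  sorted[1] = alaxy$g
  sorted[2] = axy$gal
  sorted[3] = galaxy$
  sorted[4] = laxy$ga
  sorted[5] = xy$gala
  sorted[6] = y$galax
sorted[6] = y$galax

Answer: y$galax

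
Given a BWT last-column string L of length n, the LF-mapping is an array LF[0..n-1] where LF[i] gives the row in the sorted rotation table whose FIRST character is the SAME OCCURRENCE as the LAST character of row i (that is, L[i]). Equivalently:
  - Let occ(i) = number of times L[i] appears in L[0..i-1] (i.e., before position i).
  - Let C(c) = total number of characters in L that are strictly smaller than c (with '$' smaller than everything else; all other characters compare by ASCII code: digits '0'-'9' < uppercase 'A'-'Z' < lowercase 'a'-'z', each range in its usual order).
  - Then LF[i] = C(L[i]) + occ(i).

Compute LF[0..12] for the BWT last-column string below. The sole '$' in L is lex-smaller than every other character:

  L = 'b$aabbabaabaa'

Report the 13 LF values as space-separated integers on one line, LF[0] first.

Answer: 8 0 1 2 9 10 3 11 4 5 12 6 7

Derivation:
Char counts: '$':1, 'a':7, 'b':5
C (first-col start): C('$')=0, C('a')=1, C('b')=8
L[0]='b': occ=0, LF[0]=C('b')+0=8+0=8
L[1]='$': occ=0, LF[1]=C('$')+0=0+0=0
L[2]='a': occ=0, LF[2]=C('a')+0=1+0=1
L[3]='a': occ=1, LF[3]=C('a')+1=1+1=2
L[4]='b': occ=1, LF[4]=C('b')+1=8+1=9
L[5]='b': occ=2, LF[5]=C('b')+2=8+2=10
L[6]='a': occ=2, LF[6]=C('a')+2=1+2=3
L[7]='b': occ=3, LF[7]=C('b')+3=8+3=11
L[8]='a': occ=3, LF[8]=C('a')+3=1+3=4
L[9]='a': occ=4, LF[9]=C('a')+4=1+4=5
L[10]='b': occ=4, LF[10]=C('b')+4=8+4=12
L[11]='a': occ=5, LF[11]=C('a')+5=1+5=6
L[12]='a': occ=6, LF[12]=C('a')+6=1+6=7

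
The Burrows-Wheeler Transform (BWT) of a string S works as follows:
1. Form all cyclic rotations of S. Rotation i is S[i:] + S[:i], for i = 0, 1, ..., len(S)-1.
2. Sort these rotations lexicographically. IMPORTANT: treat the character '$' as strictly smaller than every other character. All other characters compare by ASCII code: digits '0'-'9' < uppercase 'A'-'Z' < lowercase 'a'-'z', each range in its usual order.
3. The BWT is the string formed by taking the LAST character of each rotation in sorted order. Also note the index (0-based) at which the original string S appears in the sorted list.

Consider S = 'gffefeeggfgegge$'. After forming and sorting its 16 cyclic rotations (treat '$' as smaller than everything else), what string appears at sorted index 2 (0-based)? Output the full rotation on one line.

All 16 rotations (rotation i = S[i:]+S[:i]):
  rot[0] = gffefeeggfgegge$
  rot[1] = ffefeeggfgegge$g
  rot[2] = fefeeggfgegge$gf
  rot[3] = efeeggfgegge$gff
  rot[4] = feeggfgegge$gffe
  rot[5] = eeggfgegge$gffef
  rot[6] = eggfgegge$gffefe
  rot[7] = ggfgegge$gffefee
  rot[8] = gfgegge$gffefeeg
  rot[9] = fgegge$gffefeegg
  rot[10] = gegge$gffefeeggf
  rot[11] = egge$gffefeeggfg
  rot[12] = gge$gffefeeggfge
  rot[13] = ge$gffefeeggfgeg
  rot[14] = e$gffefeeggfgegg
  rot[15] = $gffefeeggfgegge
Sorted (with $ < everything):
  sorted[0] = $gffefeeggfgegge
  sorted[1] = e$gffefeeggfgegg
  sorted[2] = eeggfgegge$gffef
  sorted[3] = efeeggfgegge$gff
  sorted[4] = egge$gffefeeggfg
  sorted[5] = eggfgegge$gffefe
  sorted[6] = feeggfgegge$gffe
  sorted[7] = fefeeggfgegge$gf
  sorted[8] = ffefeeggfgegge$g
  sorted[9] = fgegge$gffefeegg
  sorted[10] = ge$gffefeeggfgeg
  sorted[11] = gegge$gffefeeggf
  sorted[12] = gffefeeggfgegge$
  sorted[13] = gfgegge$gffefeeg
  sorted[14] = gge$gffefeeggfge
  sorted[15] = ggfgegge$gffefee
sorted[2] = eeggfgegge$gffef

Answer: eeggfgegge$gffef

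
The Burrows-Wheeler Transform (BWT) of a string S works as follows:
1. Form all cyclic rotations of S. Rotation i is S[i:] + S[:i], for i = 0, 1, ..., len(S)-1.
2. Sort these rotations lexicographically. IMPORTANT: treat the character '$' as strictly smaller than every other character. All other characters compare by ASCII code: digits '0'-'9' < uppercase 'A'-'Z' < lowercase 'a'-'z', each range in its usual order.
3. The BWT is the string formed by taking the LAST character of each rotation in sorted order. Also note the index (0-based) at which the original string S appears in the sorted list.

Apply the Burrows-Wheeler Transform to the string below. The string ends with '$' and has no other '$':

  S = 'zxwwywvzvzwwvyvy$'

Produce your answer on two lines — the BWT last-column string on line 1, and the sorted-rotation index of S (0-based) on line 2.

Answer: yywwzwyzxwzvvwvv$
16

Derivation:
All 17 rotations (rotation i = S[i:]+S[:i]):
  rot[0] = zxwwywvzvzwwvyvy$
  rot[1] = xwwywvzvzwwvyvy$z
  rot[2] = wwywvzvzwwvyvy$zx
  rot[3] = wywvzvzwwvyvy$zxw
  rot[4] = ywvzvzwwvyvy$zxww
  rot[5] = wvzvzwwvyvy$zxwwy
  rot[6] = vzvzwwvyvy$zxwwyw
  rot[7] = zvzwwvyvy$zxwwywv
  rot[8] = vzwwvyvy$zxwwywvz
  rot[9] = zwwvyvy$zxwwywvzv
  rot[10] = wwvyvy$zxwwywvzvz
  rot[11] = wvyvy$zxwwywvzvzw
  rot[12] = vyvy$zxwwywvzvzww
  rot[13] = yvy$zxwwywvzvzwwv
  rot[14] = vy$zxwwywvzvzwwvy
  rot[15] = y$zxwwywvzvzwwvyv
  rot[16] = $zxwwywvzvzwwvyvy
Sorted (with $ < everything):
  sorted[0] = $zxwwywvzvzwwvyvy  (last char: 'y')
  sorted[1] = vy$zxwwywvzvzwwvy  (last char: 'y')
  sorted[2] = vyvy$zxwwywvzvzww  (last char: 'w')
  sorted[3] = vzvzwwvyvy$zxwwyw  (last char: 'w')
  sorted[4] = vzwwvyvy$zxwwywvz  (last char: 'z')
  sorted[5] = wvyvy$zxwwywvzvzw  (last char: 'w')
  sorted[6] = wvzvzwwvyvy$zxwwy  (last char: 'y')
  sorted[7] = wwvyvy$zxwwywvzvz  (last char: 'z')
  sorted[8] = wwywvzvzwwvyvy$zx  (last char: 'x')
  sorted[9] = wywvzvzwwvyvy$zxw  (last char: 'w')
  sorted[10] = xwwywvzvzwwvyvy$z  (last char: 'z')
  sorted[11] = y$zxwwywvzvzwwvyv  (last char: 'v')
  sorted[12] = yvy$zxwwywvzvzwwv  (last char: 'v')
  sorted[13] = ywvzvzwwvyvy$zxww  (last char: 'w')
  sorted[14] = zvzwwvyvy$zxwwywv  (last char: 'v')
  sorted[15] = zwwvyvy$zxwwywvzv  (last char: 'v')
  sorted[16] = zxwwywvzvzwwvyvy$  (last char: '$')
Last column: yywwzwyzxwzvvwvv$
Original string S is at sorted index 16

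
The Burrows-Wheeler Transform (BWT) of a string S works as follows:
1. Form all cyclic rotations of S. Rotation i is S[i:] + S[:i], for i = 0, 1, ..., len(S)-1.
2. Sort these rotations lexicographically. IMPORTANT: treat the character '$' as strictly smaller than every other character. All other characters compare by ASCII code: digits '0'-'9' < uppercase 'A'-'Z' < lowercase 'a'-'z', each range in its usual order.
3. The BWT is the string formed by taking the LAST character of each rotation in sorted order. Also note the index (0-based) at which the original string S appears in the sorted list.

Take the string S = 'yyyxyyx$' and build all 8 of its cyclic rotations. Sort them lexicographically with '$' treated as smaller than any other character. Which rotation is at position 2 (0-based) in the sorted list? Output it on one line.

Answer: xyyx$yyy

Derivation:
All 8 rotations (rotation i = S[i:]+S[:i]):
  rot[0] = yyyxyyx$
  rot[1] = yyxyyx$y
  rot[2] = yxyyx$yy
  rot[3] = xyyx$yyy
  rot[4] = yyx$yyyx
  rot[5] = yx$yyyxy
  rot[6] = x$yyyxyy
  rot[7] = $yyyxyyx
Sorted (with $ < everything):
  sorted[0] = $yyyxyyx
  sorted[1] = x$yyyxyy
  sorted[2] = xyyx$yyy
  sorted[3] = yx$yyyxy
  sorted[4] = yxyyx$yy
  sorted[5] = yyx$yyyx
  sorted[6] = yyxyyx$y
  sorted[7] = yyyxyyx$
sorted[2] = xyyx$yyy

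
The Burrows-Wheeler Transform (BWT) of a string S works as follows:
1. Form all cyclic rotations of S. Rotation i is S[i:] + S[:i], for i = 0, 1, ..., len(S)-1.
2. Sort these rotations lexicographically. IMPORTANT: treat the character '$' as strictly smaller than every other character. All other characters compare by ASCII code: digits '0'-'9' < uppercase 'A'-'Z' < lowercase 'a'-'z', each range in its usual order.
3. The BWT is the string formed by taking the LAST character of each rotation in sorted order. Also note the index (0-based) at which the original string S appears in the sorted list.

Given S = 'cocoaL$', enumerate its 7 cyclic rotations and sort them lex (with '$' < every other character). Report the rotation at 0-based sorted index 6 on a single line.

All 7 rotations (rotation i = S[i:]+S[:i]):
  rot[0] = cocoaL$
  rot[1] = ocoaL$c
  rot[2] = coaL$co
  rot[3] = oaL$coc
  rot[4] = aL$coco
  rot[5] = L$cocoa
  rot[6] = $cocoaL
Sorted (with $ < everything):
  sorted[0] = $cocoaL
  sorted[1] = L$cocoa
  sorted[2] = aL$coco
  sorted[3] = coaL$co
  sorted[4] = cocoaL$
  sorted[5] = oaL$coc
  sorted[6] = ocoaL$c
sorted[6] = ocoaL$c

Answer: ocoaL$c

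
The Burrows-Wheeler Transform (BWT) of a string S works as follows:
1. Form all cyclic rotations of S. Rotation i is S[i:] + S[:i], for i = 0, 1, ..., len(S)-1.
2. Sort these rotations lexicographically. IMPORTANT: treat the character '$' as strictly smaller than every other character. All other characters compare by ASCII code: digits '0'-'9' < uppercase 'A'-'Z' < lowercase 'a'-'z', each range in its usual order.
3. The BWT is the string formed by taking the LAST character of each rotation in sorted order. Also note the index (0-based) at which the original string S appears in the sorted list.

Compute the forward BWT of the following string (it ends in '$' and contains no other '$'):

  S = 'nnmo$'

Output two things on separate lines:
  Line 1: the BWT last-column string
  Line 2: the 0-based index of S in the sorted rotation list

Answer: onn$m
3

Derivation:
All 5 rotations (rotation i = S[i:]+S[:i]):
  rot[0] = nnmo$
  rot[1] = nmo$n
  rot[2] = mo$nn
  rot[3] = o$nnm
  rot[4] = $nnmo
Sorted (with $ < everything):
  sorted[0] = $nnmo  (last char: 'o')
  sorted[1] = mo$nn  (last char: 'n')
  sorted[2] = nmo$n  (last char: 'n')
  sorted[3] = nnmo$  (last char: '$')
  sorted[4] = o$nnm  (last char: 'm')
Last column: onn$m
Original string S is at sorted index 3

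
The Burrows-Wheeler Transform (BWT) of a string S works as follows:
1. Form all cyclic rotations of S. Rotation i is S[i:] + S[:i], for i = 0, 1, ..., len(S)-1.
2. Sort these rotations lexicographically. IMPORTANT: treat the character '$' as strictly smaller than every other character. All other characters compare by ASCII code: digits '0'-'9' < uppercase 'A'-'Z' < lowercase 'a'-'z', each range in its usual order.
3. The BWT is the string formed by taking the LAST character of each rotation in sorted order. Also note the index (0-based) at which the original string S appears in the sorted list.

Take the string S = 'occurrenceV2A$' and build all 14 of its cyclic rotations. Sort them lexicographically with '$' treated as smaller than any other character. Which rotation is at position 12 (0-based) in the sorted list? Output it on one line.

Answer: rrenceV2A$occu

Derivation:
All 14 rotations (rotation i = S[i:]+S[:i]):
  rot[0] = occurrenceV2A$
  rot[1] = ccurrenceV2A$o
  rot[2] = currenceV2A$oc
  rot[3] = urrenceV2A$occ
  rot[4] = rrenceV2A$occu
  rot[5] = renceV2A$occur
  rot[6] = enceV2A$occurr
  rot[7] = nceV2A$occurre
  rot[8] = ceV2A$occurren
  rot[9] = eV2A$occurrenc
  rot[10] = V2A$occurrence
  rot[11] = 2A$occurrenceV
  rot[12] = A$occurrenceV2
  rot[13] = $occurrenceV2A
Sorted (with $ < everything):
  sorted[0] = $occurrenceV2A
  sorted[1] = 2A$occurrenceV
  sorted[2] = A$occurrenceV2
  sorted[3] = V2A$occurrence
  sorted[4] = ccurrenceV2A$o
  sorted[5] = ceV2A$occurren
  sorted[6] = currenceV2A$oc
  sorted[7] = eV2A$occurrenc
  sorted[8] = enceV2A$occurr
  sorted[9] = nceV2A$occurre
  sorted[10] = occurrenceV2A$
  sorted[11] = renceV2A$occur
  sorted[12] = rrenceV2A$occu
  sorted[13] = urrenceV2A$occ
sorted[12] = rrenceV2A$occu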